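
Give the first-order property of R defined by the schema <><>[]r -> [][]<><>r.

forall x forall y forall z ((x R^2 y & x R^2 z) -> exists w (yRw & z R^2 w))

This is a Sahlqvist (Geach-type) schema ◇^2□^1r → □^2◇^2r.
First-order correspondent: forall x forall y forall z ((x R^2 y & x R^2 z) -> exists w (yRw & z R^2 w)).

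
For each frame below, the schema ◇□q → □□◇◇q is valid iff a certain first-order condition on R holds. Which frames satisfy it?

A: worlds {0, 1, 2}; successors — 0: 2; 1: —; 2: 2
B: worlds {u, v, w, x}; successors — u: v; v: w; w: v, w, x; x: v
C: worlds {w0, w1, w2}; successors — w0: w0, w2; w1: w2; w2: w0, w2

Frame correspondent (Sahlqvist): ∀x ∀y ∀z ((xRy ∧ xR²z) → ∃w (yRw ∧ zR²w)) — i.e. a generalized confluence (Geach) condition.
A: condition met.
B: fails — wRx, wR²x but no t with xRt and xR²t.
C: condition met.
Valid on: A, C.

A, C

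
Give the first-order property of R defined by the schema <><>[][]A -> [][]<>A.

forall x forall y forall z ((x R^2 y & x R^2 z) -> exists w (y R^2 w & zRw))

This is a Sahlqvist (Geach-type) schema ◇^2□^2A → □^2◇^1A.
Minimal-valuation argument: fix x; take any y with xR^2y and any z with xR^2z. Set V(A) to the set of worlds R-reachable from y in exactly 2 steps. Then □^2A holds at y, so the antecedent holds at x; validity forces ◇^1A at z, giving a w with zR^1w and yR^2w.
First-order correspondent: forall x forall y forall z ((x R^2 y & x R^2 z) -> exists w (y R^2 w & zRw)).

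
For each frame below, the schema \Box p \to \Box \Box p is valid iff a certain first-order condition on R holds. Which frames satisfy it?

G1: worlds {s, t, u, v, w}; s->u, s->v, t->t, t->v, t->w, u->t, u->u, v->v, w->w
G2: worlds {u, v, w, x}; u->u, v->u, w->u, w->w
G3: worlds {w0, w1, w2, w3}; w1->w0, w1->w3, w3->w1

G2

This is the axiom for transitivity; its first-order frame correspondent is \forall x \forall y \forall z (Rxy \wedge Ryz \to Rxz).
G1: fails — Rut and Rtv but not Ruv.
G2: satisfies the condition.
G3: fails — Rw3w1 and Rw1w0 but not Rw3w0.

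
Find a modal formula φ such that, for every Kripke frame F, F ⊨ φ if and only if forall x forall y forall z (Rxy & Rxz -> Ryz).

A defining formula is ◇r → □◇r (the 5 axiom).
Suppose ◇r→□◇r is valid. Take Rxy, Rxz and set V(r)={y}. Then ◇r at x, so □◇r at x, so ◇r at z, so some w with Rzw has r; w=y, i.e. Rzy. By symmetry of the argument, Ryz.

◇r → □◇r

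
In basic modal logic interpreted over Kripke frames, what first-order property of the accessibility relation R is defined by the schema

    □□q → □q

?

Suppose □□q→□q is valid. Take Rxy and set V(q)={w : xR²w}. Then □□q at x, so □q at x, so q at y, i.e. ∃z(Rxz∧Rzy).

density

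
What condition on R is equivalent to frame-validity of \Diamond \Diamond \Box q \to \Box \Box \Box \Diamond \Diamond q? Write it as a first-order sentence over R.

\forall x \forall y \forall z ((x R^2 y \wedge x R^3 z) \to \exists w (yRw \wedge z R^2 w))

This is a Sahlqvist (Geach-type) schema ◇^2□^1q → □^3◇^2q.
Minimal-valuation argument: fix x; take any y with xR^2y and any z with xR^3z. Set V(q) to the set of worlds R-reachable from y in exactly 1 step. Then □^1q holds at y, so the antecedent holds at x; validity forces ◇^2q at z, giving a w with zR^2w and yR^1w.
First-order correspondent: \forall x \forall y \forall z ((x R^2 y \wedge x R^3 z) \to \exists w (yRw \wedge z R^2 w)).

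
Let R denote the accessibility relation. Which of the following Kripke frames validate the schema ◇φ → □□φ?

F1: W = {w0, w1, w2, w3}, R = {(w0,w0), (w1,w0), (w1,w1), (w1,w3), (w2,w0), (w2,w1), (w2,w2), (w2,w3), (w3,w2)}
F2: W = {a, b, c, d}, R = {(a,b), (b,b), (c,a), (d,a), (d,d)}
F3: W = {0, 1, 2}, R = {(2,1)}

The schema corresponds to a generalized confluence (Geach) condition: ∀x ∀y ∀z ((xRy ∧ xR²z) → ∃w (y = w ∧ z = w)).
F1: fails — w1Rw0, w1R²w1 but w0 ≠ w1.
F2: fails — cRa, cR²b but a ≠ b.
F3: satisfies the condition.
Valid on: F3.

F3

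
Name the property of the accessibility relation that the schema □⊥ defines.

□⊥ is valid iff no world has any successor (otherwise □⊥ fails at any world with one).
The converse is a direct semantic check.
So the correspondent is emptiness of R.

emptiness of R: ∀x ∀y ¬Rxy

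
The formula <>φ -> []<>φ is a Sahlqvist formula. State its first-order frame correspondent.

The Euclidean property

Suppose ◇φ→□◇φ is valid. Take Rxy, Rxz and set V(φ)={y}. Then ◇φ at x, so □◇φ at x, so ◇φ at z, so some w with Rzw has φ; w=y, i.e. Rzy. By symmetry of the argument, Ryz.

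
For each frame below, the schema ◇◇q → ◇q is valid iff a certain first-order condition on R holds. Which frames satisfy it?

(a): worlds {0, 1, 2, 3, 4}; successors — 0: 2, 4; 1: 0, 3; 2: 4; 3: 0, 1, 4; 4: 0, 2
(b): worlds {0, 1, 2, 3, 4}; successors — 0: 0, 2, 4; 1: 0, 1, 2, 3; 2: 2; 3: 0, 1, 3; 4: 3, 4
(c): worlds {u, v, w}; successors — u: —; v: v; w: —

(c)

Frame correspondent (Sahlqvist): ∀x ∀y (xR²y → ∃w (y = w ∧ xRw)) — i.e. a generalized confluence (Geach) condition.
(a): fails — 0R²0 but no w with 0=w and 0Rw.
(b): fails — 0R²3 but no w with 3=w and 0Rw.
(c): condition met.
Valid on: (c).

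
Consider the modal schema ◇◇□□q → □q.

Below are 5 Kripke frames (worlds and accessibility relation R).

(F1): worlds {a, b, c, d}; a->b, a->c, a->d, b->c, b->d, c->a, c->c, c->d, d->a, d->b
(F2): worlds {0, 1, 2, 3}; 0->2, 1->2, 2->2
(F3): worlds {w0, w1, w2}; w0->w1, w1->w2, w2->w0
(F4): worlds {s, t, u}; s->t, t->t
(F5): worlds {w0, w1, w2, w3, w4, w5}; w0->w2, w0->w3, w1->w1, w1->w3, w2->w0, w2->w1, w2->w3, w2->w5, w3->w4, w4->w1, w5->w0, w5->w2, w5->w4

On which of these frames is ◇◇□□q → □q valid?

This is the axiom for a generalized confluence (Geach) condition; its first-order frame correspondent is ∀x ∀y ∀z ((xR²y ∧ xRz) → ∃w (yR²w ∧ z = w)).
(F1): fails — cR²d, cRa but no w with dR²w and a=w.
(F2): ✓.
(F3): ✓.
(F4): ✓.
(F5): fails — w0R²w0, w0Rw2 but no w with w0R²w and w2=w.
Valid on: (F2), (F3), (F4).

(F2), (F3), (F4)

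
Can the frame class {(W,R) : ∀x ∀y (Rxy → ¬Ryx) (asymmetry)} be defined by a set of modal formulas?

Any modally definable frame class is closed under surjective bounded morphisms.
The 4-cycle (worlds w0,w1,w2,w3 with w0→w1→w2→w3→w0) is asymmetric. Mapping every world to a single reflexive point • is a surjective bounded morphism, and the reflexive point is not asymmetric (R•• but asymmetry requires ¬R••).
Hence asymmetry is not modally definable.

No — not modally definable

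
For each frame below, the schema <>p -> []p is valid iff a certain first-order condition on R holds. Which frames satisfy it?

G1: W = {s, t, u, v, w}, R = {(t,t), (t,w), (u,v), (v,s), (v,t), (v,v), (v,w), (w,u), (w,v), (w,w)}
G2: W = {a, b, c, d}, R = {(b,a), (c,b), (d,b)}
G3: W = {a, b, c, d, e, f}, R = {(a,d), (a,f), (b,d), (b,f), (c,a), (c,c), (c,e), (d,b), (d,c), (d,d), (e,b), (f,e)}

G2

The schema corresponds to partial functionality: forall x forall y forall z (Rxy & Rxz -> y = z).
G1: fails — t sees both t and w.
G2: satisfies the condition.
G3: fails — a sees both d and f.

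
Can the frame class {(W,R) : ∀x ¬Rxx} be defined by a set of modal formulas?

Any modally definable frame class is closed under surjective bounded morphisms.
The 4-cycle (worlds 0,1,2,3 with 0→1→2→3→0) is irreflexive, and the map sending every world to a single reflexive point • is a surjective bounded morphism (forth: every edge maps to (•,•); back: every world has a successor). So any modal formula valid on the 4-cycle is also valid on the reflexive point, which is not irreflexive.
So the class is not modally definable.

Not modally definable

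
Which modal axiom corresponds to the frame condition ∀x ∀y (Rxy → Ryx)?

q → □◇q

This is symmetry; the standard corresponding axiom is B: q → □◇q.
Suppose q→□◇q is valid. Take Rxy and set V(q)={x}. Then q at x, so □◇q at x, so ◇q at y, so some z with Ryz has q; z=x, i.e. Ryx.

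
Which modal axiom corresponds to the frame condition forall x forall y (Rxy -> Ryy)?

A defining formula is □(□p → p) (the T□ axiom).
Suppose □(□p→p) is valid. Take Rxy and set V(p)={w : Ryw}. Then at y, □p holds; since □(□p→p) at x, □p→p at y, so p at y, i.e. Ryy.

□(□p → p)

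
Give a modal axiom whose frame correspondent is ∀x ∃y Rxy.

□p → ◇p

This is seriality; the standard corresponding axiom is D: □p → ◇p.
Suppose □p→◇p is valid. At any x set V(p)=W. Then □p at x, so ◇p at x, so x has a successor.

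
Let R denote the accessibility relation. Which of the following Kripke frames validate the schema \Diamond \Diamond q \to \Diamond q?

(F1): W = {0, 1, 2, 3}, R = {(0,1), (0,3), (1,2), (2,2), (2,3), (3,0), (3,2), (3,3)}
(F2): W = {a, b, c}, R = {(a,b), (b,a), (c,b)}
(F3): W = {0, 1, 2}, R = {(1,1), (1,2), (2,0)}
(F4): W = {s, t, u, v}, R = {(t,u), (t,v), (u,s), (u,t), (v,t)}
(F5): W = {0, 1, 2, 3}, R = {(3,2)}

(F5)

This is the axiom for transitivity; its first-order frame correspondent is \forall x \forall y \forall z (Rxy \wedge Ryz \to Rxz).
(F1): fails — R12 and R23 but not R13.
(F2): fails — Rab and Rba but not Raa.
(F3): fails — R12 and R20 but not R10.
(F4): fails — Rtv and Rvt but not Rtt.
(F5): ✓.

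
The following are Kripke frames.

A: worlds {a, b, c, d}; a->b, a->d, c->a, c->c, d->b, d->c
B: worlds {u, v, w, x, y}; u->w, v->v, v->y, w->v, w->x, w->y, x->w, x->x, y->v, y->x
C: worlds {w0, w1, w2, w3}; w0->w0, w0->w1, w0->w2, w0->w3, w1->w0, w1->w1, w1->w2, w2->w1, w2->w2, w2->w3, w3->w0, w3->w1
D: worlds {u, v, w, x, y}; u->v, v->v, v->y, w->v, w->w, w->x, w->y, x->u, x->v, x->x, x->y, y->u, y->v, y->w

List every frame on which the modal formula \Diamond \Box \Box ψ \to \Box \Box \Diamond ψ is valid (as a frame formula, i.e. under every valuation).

The schema corresponds to a generalized confluence (Geach) condition: \forall x \forall y \forall z ((xRy \wedge x R^2 z) \to \exists w (y R^2 w \wedge zRw)).
A: fails — aRb, aR²b but no w with bR²w and bRw.
B: ✓.
C: ✓.
D: ✓.

B, C, D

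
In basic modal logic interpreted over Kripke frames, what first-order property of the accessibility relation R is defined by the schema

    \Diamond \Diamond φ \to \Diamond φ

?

Equivalently (dual form): □φ → □□φ.
Suppose □φ→□□φ is valid. Take Rxy, Ryz and set V(φ)={w : Rxw}. Then □φ at x, so □□φ at x, so □φ at y, so φ at z, i.e. Rxz.
The converse is a direct semantic check.
So the correspondent is transitivity.

transitivity: \forall x \forall y \forall z (Rxy \wedge Ryz \to Rxz)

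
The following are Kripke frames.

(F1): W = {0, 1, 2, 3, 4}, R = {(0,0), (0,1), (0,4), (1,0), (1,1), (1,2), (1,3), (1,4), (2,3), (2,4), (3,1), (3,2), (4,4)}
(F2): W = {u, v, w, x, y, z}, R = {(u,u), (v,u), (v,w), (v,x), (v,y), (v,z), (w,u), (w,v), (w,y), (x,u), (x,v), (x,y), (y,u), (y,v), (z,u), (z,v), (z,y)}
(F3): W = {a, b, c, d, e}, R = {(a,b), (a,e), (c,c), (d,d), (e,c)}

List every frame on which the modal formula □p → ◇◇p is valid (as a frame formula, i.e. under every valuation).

This is the axiom for a generalized confluence (Geach) condition; its first-order frame correspondent is ∀x ∃w (xRw ∧ xR²w).
(F1): ✓.
(F2): ✓.
(F3): fails — at a but no w with aRw and aR²w.
Valid on: (F1), (F2).

(F1), (F2)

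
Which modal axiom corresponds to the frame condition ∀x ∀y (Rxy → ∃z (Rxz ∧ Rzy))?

This is density; the standard corresponding axiom is C4: □□r → □r.
Suppose □□r→□r is valid. Take Rxy and set V(r)={w : xR²w}. Then □□r at x, so □r at x, so r at y, i.e. ∃z(Rxz∧Rzy).

□□r → □r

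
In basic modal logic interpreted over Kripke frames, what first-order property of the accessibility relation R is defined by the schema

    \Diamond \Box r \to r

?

This is frame-equivalent to r → □◇r (substitute ¬r for r and contrapose).
Suppose r→□◇r is valid. Take Rxy and set V(r)={x}. Then r at x, so □◇r at x, so ◇r at y, so some z with Ryz has r; z=x, i.e. Ryx.

Symmetry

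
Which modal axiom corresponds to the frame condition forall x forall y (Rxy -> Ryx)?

This is symmetry; the standard corresponding axiom is B: s → □◇s.

s → □◇s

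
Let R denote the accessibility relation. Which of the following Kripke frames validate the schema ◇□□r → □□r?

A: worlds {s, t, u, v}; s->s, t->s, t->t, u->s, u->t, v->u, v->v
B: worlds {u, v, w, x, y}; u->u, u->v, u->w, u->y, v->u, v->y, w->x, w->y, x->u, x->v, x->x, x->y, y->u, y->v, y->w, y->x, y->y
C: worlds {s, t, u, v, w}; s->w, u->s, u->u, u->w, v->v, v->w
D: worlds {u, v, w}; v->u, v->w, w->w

The schema corresponds to a generalized confluence (Geach) condition: ∀x ∀y ∀z ((xRy ∧ xR²z) → ∃w (yR²w ∧ z = w)).
A: fails — tRs, tR²t but no w with sR²w and t=w.
B: satisfies the condition.
C: fails — uRs, uR²s but no w* with sR²w* and s=w*.
D: fails — vRu, vR²w but no t with uR²t and w=t.
Valid on: B.

B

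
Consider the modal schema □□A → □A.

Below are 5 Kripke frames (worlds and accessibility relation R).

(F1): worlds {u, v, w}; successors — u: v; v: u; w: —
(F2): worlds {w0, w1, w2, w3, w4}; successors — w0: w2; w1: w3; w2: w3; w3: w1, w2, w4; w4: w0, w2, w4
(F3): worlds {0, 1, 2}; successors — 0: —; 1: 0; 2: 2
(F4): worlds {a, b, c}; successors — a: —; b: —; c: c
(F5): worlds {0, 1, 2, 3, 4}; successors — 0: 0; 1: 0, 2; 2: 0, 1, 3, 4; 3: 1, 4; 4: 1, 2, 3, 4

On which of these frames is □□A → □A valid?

This is the axiom for density; its first-order frame correspondent is ∀x ∀y (Rxy → ∃z (Rxz ∧ Rzy)).
(F1): fails — Ruv but no z with Ruz and Rzv.
(F2): fails — Rw3w1 but no z with Rw3z and Rzw1.
(F3): fails — R10 but no z with R1z and Rz0.
(F4): satisfies the condition.
(F5): fails — R12 but no z with R1z and Rz2.

(F4)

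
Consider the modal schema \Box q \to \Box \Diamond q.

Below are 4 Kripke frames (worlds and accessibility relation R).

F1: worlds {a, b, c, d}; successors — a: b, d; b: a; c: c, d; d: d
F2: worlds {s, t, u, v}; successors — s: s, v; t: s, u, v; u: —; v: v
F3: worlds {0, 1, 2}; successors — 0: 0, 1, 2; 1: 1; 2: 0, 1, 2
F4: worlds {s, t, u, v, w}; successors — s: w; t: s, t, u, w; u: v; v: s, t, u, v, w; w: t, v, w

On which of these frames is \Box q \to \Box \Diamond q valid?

F3

The schema corresponds to a generalized confluence (Geach) condition: \forall x \forall z (xRz \to \exists w (xRw \wedge zRw)).
F1: fails — aRb but no w with aRw and bRw.
F2: fails — tRu but no w with tRw and uRw.
F3: ✓.
F4: fails — tRu but no w* with tRw* and uRw*.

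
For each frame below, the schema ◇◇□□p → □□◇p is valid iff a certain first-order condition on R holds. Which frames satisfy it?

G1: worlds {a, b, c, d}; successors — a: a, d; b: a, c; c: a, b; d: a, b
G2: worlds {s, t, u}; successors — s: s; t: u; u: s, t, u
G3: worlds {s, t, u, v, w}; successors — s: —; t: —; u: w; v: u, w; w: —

Frame correspondent (Sahlqvist): ∀x ∀y ∀z ((xR²y ∧ xR²z) → ∃w (yR²w ∧ zRw)) — i.e. a generalized confluence (Geach) condition.
G1: condition met.
G2: fails — tR²s, tR²t but no w with sR²w and tRw.
G3: fails — vR²w, vR²w but no w* with wR²w* and wRw*.
Valid on: G1.

G1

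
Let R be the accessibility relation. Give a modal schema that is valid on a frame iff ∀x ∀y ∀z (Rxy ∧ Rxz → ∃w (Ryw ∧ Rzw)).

◇□p → □◇p

A defining formula is ◇□p → □◇p (the .2 axiom).
Suppose ◇□p→□◇p is valid. Take Rxy, Rxz and set V(p)={w : Ryw}. Then □p at y so ◇□p at x, so □◇p at x, so ◇p at z, giving w with Rzw and Ryw.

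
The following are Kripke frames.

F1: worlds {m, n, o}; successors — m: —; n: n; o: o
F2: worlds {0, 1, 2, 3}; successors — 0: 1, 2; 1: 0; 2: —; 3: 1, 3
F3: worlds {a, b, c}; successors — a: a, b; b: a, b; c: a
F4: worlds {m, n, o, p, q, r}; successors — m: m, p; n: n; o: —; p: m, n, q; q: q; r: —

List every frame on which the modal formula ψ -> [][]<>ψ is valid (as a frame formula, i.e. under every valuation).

This is the axiom for a generalized confluence (Geach) condition; its first-order frame correspondent is forall x forall z (x R^2 z -> exists w (x = w & zRw)).
F1: satisfies the condition.
F2: fails — 0R²0 but no w with 0=w and 0Rw.
F3: fails — cR²a but no w with c=w and aRw.
F4: fails — mR²n but no w with m=w and nRw.

F1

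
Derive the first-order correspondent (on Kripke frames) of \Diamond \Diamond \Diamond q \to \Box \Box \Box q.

\forall x \forall y \forall z ((x R^3 y \wedge x R^3 z) \to \exists w (y = w \wedge z = w))

This is a Sahlqvist (Geach-type) schema ◇^3□^0q → □^3◇^0q.
First-order correspondent: \forall x \forall y \forall z ((x R^3 y \wedge x R^3 z) \to \exists w (y = w \wedge z = w)).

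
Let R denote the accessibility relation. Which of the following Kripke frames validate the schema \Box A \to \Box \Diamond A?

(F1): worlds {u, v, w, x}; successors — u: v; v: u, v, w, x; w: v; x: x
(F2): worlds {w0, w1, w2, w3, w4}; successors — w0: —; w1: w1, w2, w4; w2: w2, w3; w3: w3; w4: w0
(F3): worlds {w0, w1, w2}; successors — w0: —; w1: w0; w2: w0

(F1)

This is the axiom for a generalized confluence (Geach) condition; its first-order frame correspondent is \forall x \forall z (xRz \to \exists w (xRw \wedge zRw)).
(F1): holds.
(F2): fails — w1Rw4 but no w with w1Rw and w4Rw.
(F3): fails — w1Rw0 but no w with w1Rw and w0Rw.
Valid on: (F1).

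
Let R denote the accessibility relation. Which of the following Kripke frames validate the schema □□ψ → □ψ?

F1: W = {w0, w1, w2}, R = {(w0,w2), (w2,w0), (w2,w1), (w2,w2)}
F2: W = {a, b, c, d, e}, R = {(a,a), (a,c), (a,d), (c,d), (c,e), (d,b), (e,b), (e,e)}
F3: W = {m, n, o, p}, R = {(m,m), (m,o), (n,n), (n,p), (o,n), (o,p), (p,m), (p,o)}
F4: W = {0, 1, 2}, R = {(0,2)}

F1, F3

Frame correspondent (Sahlqvist): ∀x ∀y (Rxy → ∃z (Rxz ∧ Rzy)) — i.e. density.
F1: holds.
F2: fails — Rcd but no z with Rcz and Rzd.
F3: holds.
F4: fails — R02 but no z with R0z and Rz2.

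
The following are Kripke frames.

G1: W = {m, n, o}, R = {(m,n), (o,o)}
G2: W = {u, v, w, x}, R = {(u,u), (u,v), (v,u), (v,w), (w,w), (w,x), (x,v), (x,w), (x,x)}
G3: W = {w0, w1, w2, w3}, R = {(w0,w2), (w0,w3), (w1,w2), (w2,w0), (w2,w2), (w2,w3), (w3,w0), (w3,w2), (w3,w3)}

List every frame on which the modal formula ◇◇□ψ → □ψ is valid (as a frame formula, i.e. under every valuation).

G1

This is the axiom for a generalized confluence (Geach) condition; its first-order frame correspondent is ∀x ∀y ∀z ((xR²y ∧ xRz) → ∃w (yRw ∧ z = w)).
G1: holds.
G2: fails — uR²v, uRv but no t with vRt and v=t.
G3: fails — w2R²w0, w2Rw0 but no w with w0Rw and w0=w.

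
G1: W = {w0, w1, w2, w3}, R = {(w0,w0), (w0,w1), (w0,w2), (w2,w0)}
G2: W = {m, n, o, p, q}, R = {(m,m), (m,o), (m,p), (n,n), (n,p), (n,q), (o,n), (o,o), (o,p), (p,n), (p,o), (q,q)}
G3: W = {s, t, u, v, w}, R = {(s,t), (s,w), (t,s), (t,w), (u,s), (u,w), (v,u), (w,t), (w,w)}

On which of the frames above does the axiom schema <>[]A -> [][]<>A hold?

G3

Frame correspondent (Sahlqvist): forall x forall y forall z ((xRy & x R^2 z) -> exists w (yRw & zRw)) — i.e. a generalized confluence (Geach) condition.
G1: fails — w0Rw0, w0R²w1 but no w with w0Rw and w1Rw.
G2: fails — nRp, nR²q but no w with pRw and qRw.
G3: ✓.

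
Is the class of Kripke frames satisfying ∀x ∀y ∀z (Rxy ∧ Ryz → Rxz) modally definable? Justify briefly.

Definable; □r → □□r defines it

The condition is transitivity. A defining modal formula is □r → □□r.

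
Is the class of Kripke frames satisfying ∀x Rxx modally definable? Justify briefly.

Definable; □p → p defines it

The condition is reflexivity. A defining modal formula is □p → p.
Suppose □p→p is valid. At any x set V(p)={w : Rxw}. Then □p holds at x, so p holds at x, i.e. Rxx.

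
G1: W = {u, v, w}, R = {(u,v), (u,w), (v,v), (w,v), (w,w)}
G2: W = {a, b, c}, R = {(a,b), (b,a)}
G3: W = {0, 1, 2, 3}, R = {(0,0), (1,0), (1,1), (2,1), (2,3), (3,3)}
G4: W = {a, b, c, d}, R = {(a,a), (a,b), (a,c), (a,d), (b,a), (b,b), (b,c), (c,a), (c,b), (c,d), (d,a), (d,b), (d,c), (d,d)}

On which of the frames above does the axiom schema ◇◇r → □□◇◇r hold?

G2, G4

Frame correspondent (Sahlqvist): ∀x ∀y ∀z ((xR²y ∧ xR²z) → ∃w (y = w ∧ zR²w)) — i.e. a generalized confluence (Geach) condition.
G1: fails — uR²w, uR²v but no t with w=t and vR²t.
G2: holds.
G3: fails — 1R²1, 1R²0 but no w with 1=w and 0R²w.
G4: holds.
Valid on: G2, G4.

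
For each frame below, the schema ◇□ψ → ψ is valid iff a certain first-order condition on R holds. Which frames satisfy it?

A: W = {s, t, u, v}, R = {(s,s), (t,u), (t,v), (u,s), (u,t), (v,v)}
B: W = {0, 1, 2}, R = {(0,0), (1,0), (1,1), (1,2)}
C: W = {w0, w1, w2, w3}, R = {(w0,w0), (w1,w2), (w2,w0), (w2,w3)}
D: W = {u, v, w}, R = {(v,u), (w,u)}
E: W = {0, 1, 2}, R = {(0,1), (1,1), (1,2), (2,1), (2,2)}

Frame correspondent (Sahlqvist): ∀x ∀y (Rxy → Ryx) — i.e. symmetry.
A: fails — Rtv but not Rvt.
B: fails — R10 but not R01.
C: fails — Rw1w2 but not Rw2w1.
D: fails — Rvu but not Ruv.
E: fails — R01 but not R10.

none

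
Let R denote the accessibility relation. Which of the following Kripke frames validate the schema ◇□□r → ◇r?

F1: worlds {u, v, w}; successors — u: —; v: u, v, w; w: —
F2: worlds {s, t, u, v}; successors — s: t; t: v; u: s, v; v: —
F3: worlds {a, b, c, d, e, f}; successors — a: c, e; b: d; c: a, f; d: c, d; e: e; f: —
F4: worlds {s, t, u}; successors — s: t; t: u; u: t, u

F4

Frame correspondent (Sahlqvist): ∀x ∀y (xRy → ∃w (yR²w ∧ xRw)) — i.e. a generalized confluence (Geach) condition.
F1: fails — vRu but no t with uR²t and vRt.
F2: fails — sRt but no w with tR²w and sRw.
F3: fails — cRf but no w with fR²w and cRw.
F4: satisfies the condition.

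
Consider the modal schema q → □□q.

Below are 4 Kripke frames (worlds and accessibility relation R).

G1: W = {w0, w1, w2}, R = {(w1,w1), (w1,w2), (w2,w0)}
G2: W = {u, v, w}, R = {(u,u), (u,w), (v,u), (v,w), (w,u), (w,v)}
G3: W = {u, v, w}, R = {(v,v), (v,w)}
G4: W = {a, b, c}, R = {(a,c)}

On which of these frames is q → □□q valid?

Frame correspondent (Sahlqvist): ∀x ∀z (xR²z → ∃w (x = w ∧ z = w)) — i.e. a generalized confluence (Geach) condition.
G1: fails — w1R²w0 but w1 ≠ w0.
G2: fails — uR²v but u ≠ v.
G3: fails — vR²w but v ≠ w.
G4: condition met.
Valid on: G4.

G4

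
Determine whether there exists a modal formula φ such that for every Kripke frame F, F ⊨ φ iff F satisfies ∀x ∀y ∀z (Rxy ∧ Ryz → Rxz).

Definable; □p → □□p defines it

This is a Sahlqvist condition; the 4 axiom □p → □□p defines it.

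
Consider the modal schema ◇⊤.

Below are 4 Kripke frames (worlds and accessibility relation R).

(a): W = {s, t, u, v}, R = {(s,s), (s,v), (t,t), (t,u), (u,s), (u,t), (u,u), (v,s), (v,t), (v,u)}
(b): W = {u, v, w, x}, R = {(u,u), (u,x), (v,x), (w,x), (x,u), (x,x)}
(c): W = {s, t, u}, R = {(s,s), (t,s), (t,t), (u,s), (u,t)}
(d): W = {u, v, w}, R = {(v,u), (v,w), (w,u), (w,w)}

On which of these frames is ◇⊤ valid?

The schema corresponds to seriality: ∀x ∃y Rxy.
(a): ✓.
(b): ✓.
(c): ✓.
(d): fails — world u has no successor.
Valid on: (a), (b), (c).

(a), (b), (c)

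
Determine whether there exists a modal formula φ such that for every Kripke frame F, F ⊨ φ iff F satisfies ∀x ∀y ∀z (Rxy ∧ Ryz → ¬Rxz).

Not modally definable

Any modally definable frame class is closed under surjective bounded morphisms.
The 7-cycle (worlds a,b,c,d,e,f,g with a→b→c→d→e→f→g→a) is intransitive. Mapping every world to a single reflexive point • is a surjective bounded morphism; the reflexive point is not intransitive (R••∧R•• but R••).
Hence intransitivity is not modally definable.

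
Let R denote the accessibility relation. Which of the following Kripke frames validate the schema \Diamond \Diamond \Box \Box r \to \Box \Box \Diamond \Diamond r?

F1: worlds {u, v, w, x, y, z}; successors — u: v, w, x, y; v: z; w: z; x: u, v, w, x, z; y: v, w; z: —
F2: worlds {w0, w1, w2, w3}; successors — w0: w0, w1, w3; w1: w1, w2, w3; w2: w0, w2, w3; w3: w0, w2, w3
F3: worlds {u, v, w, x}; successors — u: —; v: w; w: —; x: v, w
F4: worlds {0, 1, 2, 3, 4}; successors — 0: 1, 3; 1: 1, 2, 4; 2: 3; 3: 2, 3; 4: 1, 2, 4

The schema corresponds to a generalized confluence (Geach) condition: \forall x \forall y \forall z ((x R^2 y \wedge x R^2 z) \to \exists w (y R^2 w \wedge z R^2 w)).
F1: fails — uR²u, uR²v but no t with uR²t and vR²t.
F2: holds.
F3: fails — xR²w, xR²w but no t with wR²t and wR²t.
F4: holds.

F2, F4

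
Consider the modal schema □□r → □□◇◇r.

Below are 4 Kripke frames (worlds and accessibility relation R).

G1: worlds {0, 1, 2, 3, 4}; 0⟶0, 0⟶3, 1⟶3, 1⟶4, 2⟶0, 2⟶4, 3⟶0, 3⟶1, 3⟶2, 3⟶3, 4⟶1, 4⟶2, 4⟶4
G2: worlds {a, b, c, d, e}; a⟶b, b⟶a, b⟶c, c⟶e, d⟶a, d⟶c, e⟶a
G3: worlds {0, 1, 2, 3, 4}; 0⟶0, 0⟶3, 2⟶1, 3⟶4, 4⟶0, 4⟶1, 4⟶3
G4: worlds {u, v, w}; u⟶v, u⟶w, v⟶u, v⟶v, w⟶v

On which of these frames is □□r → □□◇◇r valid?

G1, G2, G4

Frame correspondent (Sahlqvist): ∀x ∀z (xR²z → ∃w (xR²w ∧ zR²w)) — i.e. a generalized confluence (Geach) condition.
G1: condition met.
G2: condition met.
G3: fails — 3R²1 but no w with 3R²w and 1R²w.
G4: condition met.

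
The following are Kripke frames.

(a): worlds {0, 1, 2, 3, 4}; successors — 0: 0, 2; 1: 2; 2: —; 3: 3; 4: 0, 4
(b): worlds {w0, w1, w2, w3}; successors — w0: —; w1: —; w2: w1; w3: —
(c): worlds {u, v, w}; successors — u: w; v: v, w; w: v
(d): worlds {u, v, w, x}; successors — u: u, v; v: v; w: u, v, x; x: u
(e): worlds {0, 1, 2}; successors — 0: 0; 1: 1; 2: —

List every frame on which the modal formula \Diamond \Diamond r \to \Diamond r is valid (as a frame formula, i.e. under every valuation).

The schema corresponds to transitivity: \forall x \forall y \forall z (Rxy \wedge Ryz \to Rxz).
(a): fails — R40 and R02 but not R42.
(b): ✓.
(c): fails — Ruw and Rwv but not Ruv.
(d): fails — Rxu and Ruv but not Rxv.
(e): ✓.

(b), (e)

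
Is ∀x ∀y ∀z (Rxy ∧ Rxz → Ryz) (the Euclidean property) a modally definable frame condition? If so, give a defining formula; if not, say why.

The condition is the Euclidean property. A defining modal formula is ◇r → □◇r.
Suppose ◇r→□◇r is valid. Take Rxy, Rxz and set V(r)={y}. Then ◇r at x, so □◇r at x, so ◇r at z, so some w with Rzw has r; w=y, i.e. Rzy. By symmetry of the argument, Ryz.

Yes, by ◇r → □◇r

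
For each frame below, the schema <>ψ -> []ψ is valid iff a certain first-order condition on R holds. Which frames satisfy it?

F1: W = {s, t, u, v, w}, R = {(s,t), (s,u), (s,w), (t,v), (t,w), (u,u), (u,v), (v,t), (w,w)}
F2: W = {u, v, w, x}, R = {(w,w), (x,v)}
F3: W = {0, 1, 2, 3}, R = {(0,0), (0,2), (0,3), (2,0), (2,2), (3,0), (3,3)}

Frame correspondent (Sahlqvist): forall x forall y forall z (Rxy & Rxz -> y = z) — i.e. partial functionality.
F1: fails — s sees both t and u.
F2: holds.
F3: fails — 0 sees both 0 and 2.
Valid on: F2.

F2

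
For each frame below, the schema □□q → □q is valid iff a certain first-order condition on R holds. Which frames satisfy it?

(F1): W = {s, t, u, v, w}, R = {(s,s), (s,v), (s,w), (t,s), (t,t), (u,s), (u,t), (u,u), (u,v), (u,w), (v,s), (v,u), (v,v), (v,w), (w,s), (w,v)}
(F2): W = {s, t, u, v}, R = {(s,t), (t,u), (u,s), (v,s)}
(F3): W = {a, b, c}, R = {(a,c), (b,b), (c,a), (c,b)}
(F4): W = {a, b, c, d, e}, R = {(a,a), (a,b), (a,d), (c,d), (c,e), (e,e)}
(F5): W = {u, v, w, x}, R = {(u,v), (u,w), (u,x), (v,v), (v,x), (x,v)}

(F1)

Frame correspondent (Sahlqvist): ∀x ∀y (Rxy → ∃z (Rxz ∧ Rzy)) — i.e. density.
(F1): ✓.
(F2): fails — Rus but no z with Ruz and Rzs.
(F3): fails — Rac but no z with Raz and Rzc.
(F4): fails — Rcd but no z with Rcz and Rzd.
(F5): fails — Ruw but no z with Ruz and Rzw.
Valid on: (F1).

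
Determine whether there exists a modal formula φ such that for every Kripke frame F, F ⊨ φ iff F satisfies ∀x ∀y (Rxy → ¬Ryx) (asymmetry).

No

Any modally definable frame class is closed under surjective bounded morphisms.
The 5-cycle (worlds a,b,c,d,e with a→b→c→d→e→a) is asymmetric. Mapping every world to a single reflexive point • is a surjective bounded morphism, and the reflexive point is not asymmetric (R•• but asymmetry requires ¬R••).
Hence asymmetry is not modally definable.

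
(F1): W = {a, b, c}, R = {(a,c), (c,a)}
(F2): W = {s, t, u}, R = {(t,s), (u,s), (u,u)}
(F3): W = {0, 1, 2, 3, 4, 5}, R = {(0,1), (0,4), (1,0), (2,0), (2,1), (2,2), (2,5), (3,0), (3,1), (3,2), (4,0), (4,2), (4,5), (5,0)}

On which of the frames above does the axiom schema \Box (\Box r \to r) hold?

This is the axiom for shift-reflexivity; its first-order frame correspondent is \forall x \forall y (Rxy \to Ryy).
(F1): fails — Rac but not Rcc.
(F2): fails — Rus but not Rss.
(F3): fails — R10 but not R00.

none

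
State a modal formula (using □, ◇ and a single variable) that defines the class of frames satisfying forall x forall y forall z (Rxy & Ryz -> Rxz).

□ψ → □□ψ

The condition is transitivity. The 4 schema □ψ → □□ψ defines it.
Suppose □ψ→□□ψ is valid. Take Rxy, Ryz and set V(ψ)={w : Rxw}. Then □ψ at x, so □□ψ at x, so □ψ at y, so ψ at z, i.e. Rxz.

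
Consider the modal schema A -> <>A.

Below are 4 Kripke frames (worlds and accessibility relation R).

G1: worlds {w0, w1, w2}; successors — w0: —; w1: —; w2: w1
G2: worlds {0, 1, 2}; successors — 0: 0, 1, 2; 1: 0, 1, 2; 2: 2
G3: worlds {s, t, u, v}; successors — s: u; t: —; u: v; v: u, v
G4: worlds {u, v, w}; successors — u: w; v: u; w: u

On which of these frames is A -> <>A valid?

G2

Frame correspondent (Sahlqvist): forall x Rxx — i.e. reflexivity.
G1: fails — world w0 does not see itself.
G2: ✓.
G3: fails — world s does not see itself.
G4: fails — world u does not see itself.
Valid on: G2.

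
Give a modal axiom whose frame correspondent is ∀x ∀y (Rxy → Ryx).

ψ → □◇ψ

A defining formula is ψ → □◇ψ (the B axiom).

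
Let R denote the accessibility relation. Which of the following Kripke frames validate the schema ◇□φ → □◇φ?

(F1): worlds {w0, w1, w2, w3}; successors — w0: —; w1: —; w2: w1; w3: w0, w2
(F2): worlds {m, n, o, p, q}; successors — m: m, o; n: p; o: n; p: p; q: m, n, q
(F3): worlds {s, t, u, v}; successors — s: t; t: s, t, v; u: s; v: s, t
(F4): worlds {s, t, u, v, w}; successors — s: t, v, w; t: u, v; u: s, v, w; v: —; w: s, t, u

The schema corresponds to convergence: ∀x ∀y ∀z (Rxy ∧ Rxz → ∃w (Ryw ∧ Rzw)).
(F1): fails — Rw2w1 and Rw2w1 but w1 and w1 have no common successor.
(F2): fails — Rmo and Rmm but o and m have no common successor.
(F3): condition met.
(F4): fails — Rsv and Rsv but v and v have no common successor.
Valid on: (F3).

(F3)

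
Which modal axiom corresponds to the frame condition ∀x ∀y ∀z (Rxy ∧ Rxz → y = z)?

This is partial functionality; the standard corresponding axiom is CD: ◇ψ → □ψ.
Suppose ◇ψ→□ψ is valid. Take Rxy, Rxz and set V(ψ)={y}. Then ◇ψ at x, so □ψ at x, so ψ at z, i.e. z=y.

◇ψ → □ψ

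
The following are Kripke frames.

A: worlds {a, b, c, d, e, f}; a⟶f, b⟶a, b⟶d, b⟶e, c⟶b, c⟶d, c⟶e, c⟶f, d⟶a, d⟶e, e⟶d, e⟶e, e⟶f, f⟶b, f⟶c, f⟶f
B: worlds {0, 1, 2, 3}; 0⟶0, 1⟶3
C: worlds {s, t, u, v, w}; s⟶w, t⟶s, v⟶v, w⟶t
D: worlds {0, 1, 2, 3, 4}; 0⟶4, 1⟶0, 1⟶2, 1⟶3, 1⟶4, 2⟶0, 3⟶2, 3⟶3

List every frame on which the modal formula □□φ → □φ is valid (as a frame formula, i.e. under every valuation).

none

The schema corresponds to density: ∀x ∀y (Rxy → ∃z (Rxz ∧ Rzy)).
A: fails — Rda but no z with Rdz and Rza.
B: fails — R13 but no z with R1z and Rz3.
C: fails — Rts but no z with Rtz and Rzs.
D: fails — R04 but no z with R0z and Rz4.
Valid on no frame.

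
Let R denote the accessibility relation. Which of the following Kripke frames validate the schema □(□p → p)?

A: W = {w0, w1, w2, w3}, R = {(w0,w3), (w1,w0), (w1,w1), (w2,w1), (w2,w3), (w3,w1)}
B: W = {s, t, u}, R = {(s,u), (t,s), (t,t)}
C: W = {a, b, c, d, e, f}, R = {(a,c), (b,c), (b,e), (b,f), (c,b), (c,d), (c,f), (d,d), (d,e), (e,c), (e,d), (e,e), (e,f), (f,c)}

Frame correspondent (Sahlqvist): ∀x ∀y (Rxy → Ryy) — i.e. shift-reflexivity.
A: fails — Rw1w0 but not Rw0w0.
B: fails — Rsu but not Ruu.
C: fails — Rbc but not Rcc.
Valid on no frame.

none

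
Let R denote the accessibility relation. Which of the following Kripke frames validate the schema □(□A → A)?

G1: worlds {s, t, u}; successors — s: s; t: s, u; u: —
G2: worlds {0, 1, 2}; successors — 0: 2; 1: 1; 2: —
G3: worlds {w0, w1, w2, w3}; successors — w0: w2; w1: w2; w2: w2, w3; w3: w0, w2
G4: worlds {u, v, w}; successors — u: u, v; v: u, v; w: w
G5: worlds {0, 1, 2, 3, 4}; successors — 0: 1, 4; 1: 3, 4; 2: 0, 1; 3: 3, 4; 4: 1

Frame correspondent (Sahlqvist): ∀x ∀y (Rxy → Ryy) — i.e. shift-reflexivity.
G1: fails — Rtu but not Ruu.
G2: fails — R02 but not R22.
G3: fails — Rw3w0 but not Rw0w0.
G4: holds.
G5: fails — R34 but not R44.

G4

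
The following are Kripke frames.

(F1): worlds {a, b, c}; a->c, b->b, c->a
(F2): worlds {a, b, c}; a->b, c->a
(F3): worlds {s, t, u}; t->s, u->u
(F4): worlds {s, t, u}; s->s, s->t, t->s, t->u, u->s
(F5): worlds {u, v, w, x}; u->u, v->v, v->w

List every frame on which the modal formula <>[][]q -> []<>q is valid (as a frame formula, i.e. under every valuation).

(F4)

The schema corresponds to a generalized confluence (Geach) condition: forall x forall y forall z ((xRy & xRz) -> exists w (y R^2 w & zRw)).
(F1): fails — aRc, aRc but no w with cR²w and cRw.
(F2): fails — aRb, aRb but no w with bR²w and bRw.
(F3): fails — tRs, tRs but no w with sR²w and sRw.
(F4): condition met.
(F5): fails — vRv, vRw but no t with vR²t and wRt.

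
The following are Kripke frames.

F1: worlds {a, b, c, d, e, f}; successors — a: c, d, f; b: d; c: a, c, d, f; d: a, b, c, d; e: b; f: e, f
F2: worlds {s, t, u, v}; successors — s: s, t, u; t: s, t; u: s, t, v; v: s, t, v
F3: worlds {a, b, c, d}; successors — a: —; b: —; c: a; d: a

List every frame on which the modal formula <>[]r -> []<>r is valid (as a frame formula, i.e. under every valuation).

F2

Frame correspondent (Sahlqvist): forall x forall y forall z (Rxy & Rxz -> exists w (Ryw & Rzw)) — i.e. convergence.
F1: fails — Rad and Raf but d and f have no common successor.
F2: satisfies the condition.
F3: fails — Rca and Rca but a and a have no common successor.
Valid on: F2.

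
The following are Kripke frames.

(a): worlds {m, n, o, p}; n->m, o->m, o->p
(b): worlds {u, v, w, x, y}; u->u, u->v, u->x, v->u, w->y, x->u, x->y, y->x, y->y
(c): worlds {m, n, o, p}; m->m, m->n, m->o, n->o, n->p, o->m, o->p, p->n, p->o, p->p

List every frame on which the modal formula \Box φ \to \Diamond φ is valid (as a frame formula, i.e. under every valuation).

The schema corresponds to seriality: \forall x \exists y Rxy.
(a): fails — world m has no successor.
(b): ✓.
(c): ✓.

(b), (c)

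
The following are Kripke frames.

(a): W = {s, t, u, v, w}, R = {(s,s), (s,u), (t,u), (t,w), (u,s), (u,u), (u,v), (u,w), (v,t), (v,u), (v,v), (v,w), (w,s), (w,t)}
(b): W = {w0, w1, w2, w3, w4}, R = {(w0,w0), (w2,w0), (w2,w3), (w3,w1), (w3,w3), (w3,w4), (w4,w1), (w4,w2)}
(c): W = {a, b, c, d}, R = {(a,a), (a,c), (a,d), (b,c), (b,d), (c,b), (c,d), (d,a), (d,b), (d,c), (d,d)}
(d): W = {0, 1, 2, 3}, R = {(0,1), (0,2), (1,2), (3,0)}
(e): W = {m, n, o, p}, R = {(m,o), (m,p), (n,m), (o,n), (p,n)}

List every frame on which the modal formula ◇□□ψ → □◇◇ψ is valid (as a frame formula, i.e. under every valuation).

(a), (c), (e)

This is the axiom for a generalized confluence (Geach) condition; its first-order frame correspondent is ∀x ∀y ∀z ((xRy ∧ xRz) → ∃w (yR²w ∧ zR²w)).
(a): ✓.
(b): fails — w2Rw0, w2Rw3 but no w with w0R²w and w3R²w.
(c): ✓.
(d): fails — 0R1, 0R1 but no w with 1R²w and 1R²w.
(e): ✓.
Valid on: (a), (c), (e).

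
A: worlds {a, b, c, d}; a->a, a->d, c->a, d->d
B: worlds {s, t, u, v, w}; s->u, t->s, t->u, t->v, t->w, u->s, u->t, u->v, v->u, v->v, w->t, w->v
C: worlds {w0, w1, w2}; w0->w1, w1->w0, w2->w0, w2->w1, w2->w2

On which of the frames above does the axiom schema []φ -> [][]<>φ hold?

Frame correspondent (Sahlqvist): forall x forall z (x R^2 z -> exists w (xRw & zRw)) — i.e. a generalized confluence (Geach) condition.
A: fails — cR²d but no w with cRw and dRw.
B: fails — uR²s but no w* with uRw* and sRw*.
C: ✓.
Valid on: C.

C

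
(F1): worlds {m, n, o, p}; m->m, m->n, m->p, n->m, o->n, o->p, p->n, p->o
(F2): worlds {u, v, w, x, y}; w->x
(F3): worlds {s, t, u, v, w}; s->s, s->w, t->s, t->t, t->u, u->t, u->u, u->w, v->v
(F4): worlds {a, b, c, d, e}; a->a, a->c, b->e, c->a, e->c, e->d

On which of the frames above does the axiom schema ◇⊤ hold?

Frame correspondent (Sahlqvist): ∀x ∃y Rxy — i.e. seriality.
(F1): holds.
(F2): fails — world u has no successor.
(F3): fails — world w has no successor.
(F4): fails — world d has no successor.
Valid on: (F1).

(F1)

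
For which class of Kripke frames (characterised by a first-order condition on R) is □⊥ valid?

emptiness of R: ∀x ∀y ¬Rxy

This schema is the Ver axiom.
It corresponds to emptiness of R: ∀x ∀y ¬Rxy.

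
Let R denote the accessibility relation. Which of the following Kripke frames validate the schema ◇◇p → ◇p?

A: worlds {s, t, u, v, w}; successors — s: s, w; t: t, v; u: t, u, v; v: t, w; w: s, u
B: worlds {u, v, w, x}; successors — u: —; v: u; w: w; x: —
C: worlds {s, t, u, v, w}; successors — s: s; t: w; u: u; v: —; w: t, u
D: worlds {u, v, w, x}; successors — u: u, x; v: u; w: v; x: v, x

The schema corresponds to transitivity: ∀x ∀y ∀z (Rxy ∧ Ryz → Rxz).
A: fails — Ruv and Rvw but not Ruw.
B: holds.
C: fails — Rwt and Rtw but not Rww.
D: fails — Rvu and Rux but not Rvx.
Valid on: B.

B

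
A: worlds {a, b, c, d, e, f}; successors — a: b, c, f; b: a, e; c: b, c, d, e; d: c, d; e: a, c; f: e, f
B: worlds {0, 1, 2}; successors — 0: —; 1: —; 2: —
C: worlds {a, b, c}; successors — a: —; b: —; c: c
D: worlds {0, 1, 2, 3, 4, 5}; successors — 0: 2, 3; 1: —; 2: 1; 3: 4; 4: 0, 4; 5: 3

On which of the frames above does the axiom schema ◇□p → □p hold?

B, C

Frame correspondent (Sahlqvist): ∀x ∀y ∀z (Rxy ∧ Rxz → Ryz) — i.e. the Euclidean property.
A: fails — Rab and Rab but not Rbb.
B: condition met.
C: condition met.
D: fails — R02 and R02 but not R22.
Valid on: B, C.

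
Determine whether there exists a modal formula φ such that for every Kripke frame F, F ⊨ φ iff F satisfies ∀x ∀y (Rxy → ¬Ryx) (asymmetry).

Not modally definable

Any modally definable frame class is closed under surjective bounded morphisms.
The 3-cycle (worlds 0,1,2 with 0→1→2→0) is asymmetric. Mapping every world to a single reflexive point • is a surjective bounded morphism, and the reflexive point is not asymmetric (R•• but asymmetry requires ¬R••).
So no modal formula (or set of formulas) defines exactly the asymmetric frames.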